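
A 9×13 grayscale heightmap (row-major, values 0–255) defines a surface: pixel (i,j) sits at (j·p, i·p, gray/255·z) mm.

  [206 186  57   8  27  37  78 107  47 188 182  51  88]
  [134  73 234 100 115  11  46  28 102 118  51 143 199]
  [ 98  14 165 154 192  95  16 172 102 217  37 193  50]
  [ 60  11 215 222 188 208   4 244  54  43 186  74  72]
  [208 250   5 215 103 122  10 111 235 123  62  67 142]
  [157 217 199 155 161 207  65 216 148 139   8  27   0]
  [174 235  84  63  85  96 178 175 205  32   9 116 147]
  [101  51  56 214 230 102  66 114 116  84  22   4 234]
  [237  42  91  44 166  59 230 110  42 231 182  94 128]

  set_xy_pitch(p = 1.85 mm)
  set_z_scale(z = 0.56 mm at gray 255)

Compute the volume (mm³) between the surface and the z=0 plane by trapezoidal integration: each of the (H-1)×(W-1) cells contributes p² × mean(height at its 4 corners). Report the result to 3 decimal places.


height_mm = gray/255 × 0.56; cell vol = 1.85² × mean(4 corners)
unit = 1.85² × 0.56 / (4×255) = 0.00187902 mm³ per gray-sum
row 0: Σ corner-gray over 12 cells = 4605  → 8.6529
row 1: Σ corner-gray over 12 cells = 5237  → 9.8404
row 2: Σ corner-gray over 12 cells = 5892  → 11.0712
row 3: Σ corner-gray over 12 cells = 5986  → 11.2478
row 4: Σ corner-gray over 12 cells = 6197  → 11.6443
row 5: Σ corner-gray over 12 cells = 6118  → 11.4958
row 6: Σ corner-gray over 12 cells = 5330  → 10.0152
row 7: Σ corner-gray over 12 cells = 5400  → 10.1467
Σ rows: total corner-gray = 44765  → 84.1143 mm³

84.114


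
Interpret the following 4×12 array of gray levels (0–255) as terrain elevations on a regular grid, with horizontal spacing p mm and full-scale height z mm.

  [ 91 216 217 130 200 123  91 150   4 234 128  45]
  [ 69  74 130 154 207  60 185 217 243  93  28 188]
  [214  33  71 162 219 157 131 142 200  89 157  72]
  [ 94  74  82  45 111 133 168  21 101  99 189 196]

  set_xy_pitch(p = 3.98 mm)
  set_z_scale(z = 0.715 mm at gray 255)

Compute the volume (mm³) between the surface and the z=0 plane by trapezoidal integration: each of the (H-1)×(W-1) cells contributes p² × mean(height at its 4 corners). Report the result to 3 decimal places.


height_mm = gray/255 × 0.715; cell vol = 3.98² × mean(4 corners)
unit = 3.98² × 0.715 / (4×255) = 0.0111038 mm³ per gray-sum
row 0: Σ corner-gray over 11 cells = 6161  → 68.4106
row 1: Σ corner-gray over 11 cells = 6047  → 67.1447
row 2: Σ corner-gray over 11 cells = 5344  → 59.3388
Σ rows: total corner-gray = 17552  → 194.8941 mm³

194.894


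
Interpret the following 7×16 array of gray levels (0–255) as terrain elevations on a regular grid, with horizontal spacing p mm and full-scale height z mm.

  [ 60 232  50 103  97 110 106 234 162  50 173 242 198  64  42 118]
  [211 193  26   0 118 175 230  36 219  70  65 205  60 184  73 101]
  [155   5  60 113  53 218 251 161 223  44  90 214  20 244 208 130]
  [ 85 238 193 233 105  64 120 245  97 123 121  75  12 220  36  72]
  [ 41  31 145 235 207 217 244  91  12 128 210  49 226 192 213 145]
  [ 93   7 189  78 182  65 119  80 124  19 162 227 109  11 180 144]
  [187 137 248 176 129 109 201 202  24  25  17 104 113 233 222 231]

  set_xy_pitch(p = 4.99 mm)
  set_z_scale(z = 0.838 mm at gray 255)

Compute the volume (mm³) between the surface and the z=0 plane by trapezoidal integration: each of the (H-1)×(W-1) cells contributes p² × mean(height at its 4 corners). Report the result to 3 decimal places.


height_mm = gray/255 × 0.838; cell vol = 4.99² × mean(4 corners)
unit = 4.99² × 0.838 / (4×255) = 0.0204571 mm³ per gray-sum
row 0: Σ corner-gray over 15 cells = 7524  → 153.9195
row 1: Σ corner-gray over 15 cells = 7713  → 157.7859
row 2: Σ corner-gray over 15 cells = 8014  → 163.9435
row 3: Σ corner-gray over 15 cells = 8507  → 174.0289
row 4: Σ corner-gray over 15 cells = 7927  → 162.1638
row 5: Σ corner-gray over 15 cells = 7639  → 156.2721
Σ rows: total corner-gray = 47324  → 968.1137 mm³

968.114


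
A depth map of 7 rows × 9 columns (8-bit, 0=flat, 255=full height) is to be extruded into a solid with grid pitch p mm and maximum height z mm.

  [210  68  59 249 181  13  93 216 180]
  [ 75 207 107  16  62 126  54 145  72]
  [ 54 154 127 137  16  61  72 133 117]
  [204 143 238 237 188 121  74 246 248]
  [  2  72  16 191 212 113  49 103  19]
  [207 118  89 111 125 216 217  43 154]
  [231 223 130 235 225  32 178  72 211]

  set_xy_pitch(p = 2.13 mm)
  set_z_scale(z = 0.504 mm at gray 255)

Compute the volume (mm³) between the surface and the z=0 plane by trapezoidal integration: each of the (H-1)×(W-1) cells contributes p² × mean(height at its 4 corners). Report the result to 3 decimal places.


54.789

height_mm = gray/255 × 0.504; cell vol = 2.13² × mean(4 corners)
unit = 2.13² × 0.504 / (4×255) = 0.00224176 mm³ per gray-sum
row 0: Σ corner-gray over 8 cells = 3729  → 8.3595
row 1: Σ corner-gray over 8 cells = 3152  → 7.0660
row 2: Σ corner-gray over 8 cells = 4517  → 10.1260
row 3: Σ corner-gray over 8 cells = 4479  → 10.0409
row 4: Σ corner-gray over 8 cells = 3732  → 8.3663
row 5: Σ corner-gray over 8 cells = 4831  → 10.8300
Σ rows: total corner-gray = 24440  → 54.7887 mm³


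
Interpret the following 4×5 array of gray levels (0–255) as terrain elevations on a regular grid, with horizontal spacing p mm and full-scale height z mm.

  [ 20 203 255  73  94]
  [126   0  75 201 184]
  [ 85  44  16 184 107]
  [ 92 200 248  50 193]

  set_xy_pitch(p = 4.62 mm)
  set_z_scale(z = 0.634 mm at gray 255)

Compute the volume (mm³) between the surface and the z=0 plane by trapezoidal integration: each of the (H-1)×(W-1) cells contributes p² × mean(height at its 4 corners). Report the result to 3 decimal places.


height_mm = gray/255 × 0.634; cell vol = 4.62² × mean(4 corners)
unit = 4.62² × 0.634 / (4×255) = 0.013267 mm³ per gray-sum
row 0: Σ corner-gray over 4 cells = 2038  → 27.0382
row 1: Σ corner-gray over 4 cells = 1542  → 20.4577
row 2: Σ corner-gray over 4 cells = 1961  → 26.0166
Σ rows: total corner-gray = 5541  → 73.5125 mm³

73.512


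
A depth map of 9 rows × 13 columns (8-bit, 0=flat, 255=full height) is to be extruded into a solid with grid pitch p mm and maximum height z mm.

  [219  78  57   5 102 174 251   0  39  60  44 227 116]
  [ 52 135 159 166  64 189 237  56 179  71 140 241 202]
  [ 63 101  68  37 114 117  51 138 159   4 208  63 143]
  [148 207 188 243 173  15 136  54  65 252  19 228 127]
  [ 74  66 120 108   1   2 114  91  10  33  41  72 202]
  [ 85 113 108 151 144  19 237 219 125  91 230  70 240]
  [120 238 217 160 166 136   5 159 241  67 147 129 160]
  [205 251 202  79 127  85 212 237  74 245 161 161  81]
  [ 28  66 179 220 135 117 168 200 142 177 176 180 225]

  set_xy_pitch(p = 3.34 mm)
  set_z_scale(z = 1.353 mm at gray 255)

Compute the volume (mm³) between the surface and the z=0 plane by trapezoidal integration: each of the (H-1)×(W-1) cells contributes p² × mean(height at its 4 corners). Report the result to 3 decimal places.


height_mm = gray/255 × 1.353; cell vol = 3.34² × mean(4 corners)
unit = 3.34² × 1.353 / (4×255) = 0.0147976 mm³ per gray-sum
row 0: Σ corner-gray over 12 cells = 5937  → 87.8532
row 1: Σ corner-gray over 12 cells = 5854  → 86.6250
row 2: Σ corner-gray over 12 cells = 5761  → 85.2488
row 3: Σ corner-gray over 12 cells = 5027  → 74.3874
row 4: Σ corner-gray over 12 cells = 4931  → 72.9668
row 5: Σ corner-gray over 12 cells = 6949  → 102.8284
row 6: Σ corner-gray over 12 cells = 7564  → 111.9289
row 7: Σ corner-gray over 12 cells = 7727  → 114.3409
Σ rows: total corner-gray = 49750  → 736.1794 mm³

736.179


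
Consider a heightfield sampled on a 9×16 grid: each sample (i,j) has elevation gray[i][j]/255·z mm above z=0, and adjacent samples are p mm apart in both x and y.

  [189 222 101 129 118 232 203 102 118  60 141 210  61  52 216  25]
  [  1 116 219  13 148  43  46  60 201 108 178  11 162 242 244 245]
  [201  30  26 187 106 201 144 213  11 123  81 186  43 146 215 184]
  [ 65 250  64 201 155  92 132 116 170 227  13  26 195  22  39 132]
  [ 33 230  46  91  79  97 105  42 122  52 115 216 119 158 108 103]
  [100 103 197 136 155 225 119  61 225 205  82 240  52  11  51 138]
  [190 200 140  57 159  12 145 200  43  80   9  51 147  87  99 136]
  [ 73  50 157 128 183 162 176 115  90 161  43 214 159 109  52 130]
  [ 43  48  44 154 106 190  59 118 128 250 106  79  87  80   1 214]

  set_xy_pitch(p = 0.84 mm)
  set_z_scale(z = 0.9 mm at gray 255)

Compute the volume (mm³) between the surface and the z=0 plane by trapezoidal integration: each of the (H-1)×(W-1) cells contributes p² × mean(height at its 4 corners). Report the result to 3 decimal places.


height_mm = gray/255 × 0.9; cell vol = 0.84² × mean(4 corners)
unit = 0.84² × 0.9 / (4×255) = 0.000622588 mm³ per gray-sum
row 0: Σ corner-gray over 15 cells = 7972  → 4.9633
row 1: Σ corner-gray over 15 cells = 7637  → 4.7547
row 2: Σ corner-gray over 15 cells = 7410  → 4.6134
row 3: Σ corner-gray over 15 cells = 6897  → 4.2940
row 4: Σ corner-gray over 15 cells = 7258  → 4.5187
row 5: Σ corner-gray over 15 cells = 7146  → 4.4490
row 6: Σ corner-gray over 15 cells = 6985  → 4.3488
row 7: Σ corner-gray over 15 cells = 6958  → 4.3320
Σ rows: total corner-gray = 58263  → 36.2739 mm³

36.274


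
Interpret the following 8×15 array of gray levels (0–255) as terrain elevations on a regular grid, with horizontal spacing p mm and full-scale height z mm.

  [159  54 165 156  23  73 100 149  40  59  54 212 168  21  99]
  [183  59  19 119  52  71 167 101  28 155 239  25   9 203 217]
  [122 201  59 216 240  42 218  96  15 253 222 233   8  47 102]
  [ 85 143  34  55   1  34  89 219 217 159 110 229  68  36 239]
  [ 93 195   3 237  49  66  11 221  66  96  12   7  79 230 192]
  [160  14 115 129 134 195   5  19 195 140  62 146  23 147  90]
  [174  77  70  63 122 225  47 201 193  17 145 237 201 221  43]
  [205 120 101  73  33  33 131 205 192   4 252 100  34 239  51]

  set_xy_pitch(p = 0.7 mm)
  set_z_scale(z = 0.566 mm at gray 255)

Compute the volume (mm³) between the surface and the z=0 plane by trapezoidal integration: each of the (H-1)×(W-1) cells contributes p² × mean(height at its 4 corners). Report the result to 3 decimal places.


12.268

height_mm = gray/255 × 0.566; cell vol = 0.7² × mean(4 corners)
unit = 0.7² × 0.566 / (4×255) = 0.000271902 mm³ per gray-sum
row 0: Σ corner-gray over 14 cells = 5700  → 1.5498
row 1: Σ corner-gray over 14 cells = 6818  → 1.8538
row 2: Σ corner-gray over 14 cells = 7036  → 1.9131
row 3: Σ corner-gray over 14 cells = 5941  → 1.6154
row 4: Σ corner-gray over 14 cells = 5727  → 1.5572
row 5: Σ corner-gray over 14 cells = 6753  → 1.8362
row 6: Σ corner-gray over 14 cells = 7145  → 1.9427
Σ rows: total corner-gray = 45120  → 12.2682 mm³


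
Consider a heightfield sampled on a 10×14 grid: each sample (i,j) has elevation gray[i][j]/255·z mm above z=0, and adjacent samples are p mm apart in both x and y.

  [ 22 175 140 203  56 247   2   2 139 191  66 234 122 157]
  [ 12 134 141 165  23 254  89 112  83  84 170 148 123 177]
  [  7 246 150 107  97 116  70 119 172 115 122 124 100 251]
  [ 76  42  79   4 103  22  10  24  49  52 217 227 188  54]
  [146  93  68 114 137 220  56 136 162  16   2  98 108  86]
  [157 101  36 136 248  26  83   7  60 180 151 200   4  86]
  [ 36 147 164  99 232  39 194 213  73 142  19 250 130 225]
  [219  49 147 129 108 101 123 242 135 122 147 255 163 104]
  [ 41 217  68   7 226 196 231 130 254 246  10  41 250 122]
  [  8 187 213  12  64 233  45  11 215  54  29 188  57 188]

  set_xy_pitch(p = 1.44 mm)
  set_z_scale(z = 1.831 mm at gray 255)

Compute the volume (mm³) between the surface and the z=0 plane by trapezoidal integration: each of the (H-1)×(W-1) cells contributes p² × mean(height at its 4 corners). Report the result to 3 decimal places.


height_mm = gray/255 × 1.831; cell vol = 1.44² × mean(4 corners)
unit = 1.44² × 1.831 / (4×255) = 0.00372232 mm³ per gray-sum
row 0: Σ corner-gray over 13 cells = 6574  → 24.4705
row 1: Σ corner-gray over 13 cells = 6575  → 24.4742
row 2: Σ corner-gray over 13 cells = 5498  → 20.4653
row 3: Σ corner-gray over 13 cells = 4816  → 17.9267
row 4: Σ corner-gray over 13 cells = 5359  → 19.9479
row 5: Σ corner-gray over 13 cells = 6372  → 23.7186
row 6: Σ corner-gray over 13 cells = 7430  → 27.6568
row 7: Σ corner-gray over 13 cells = 7680  → 28.5874
row 8: Σ corner-gray over 13 cells = 6727  → 25.0400
Σ rows: total corner-gray = 57031  → 212.2874 mm³

212.287


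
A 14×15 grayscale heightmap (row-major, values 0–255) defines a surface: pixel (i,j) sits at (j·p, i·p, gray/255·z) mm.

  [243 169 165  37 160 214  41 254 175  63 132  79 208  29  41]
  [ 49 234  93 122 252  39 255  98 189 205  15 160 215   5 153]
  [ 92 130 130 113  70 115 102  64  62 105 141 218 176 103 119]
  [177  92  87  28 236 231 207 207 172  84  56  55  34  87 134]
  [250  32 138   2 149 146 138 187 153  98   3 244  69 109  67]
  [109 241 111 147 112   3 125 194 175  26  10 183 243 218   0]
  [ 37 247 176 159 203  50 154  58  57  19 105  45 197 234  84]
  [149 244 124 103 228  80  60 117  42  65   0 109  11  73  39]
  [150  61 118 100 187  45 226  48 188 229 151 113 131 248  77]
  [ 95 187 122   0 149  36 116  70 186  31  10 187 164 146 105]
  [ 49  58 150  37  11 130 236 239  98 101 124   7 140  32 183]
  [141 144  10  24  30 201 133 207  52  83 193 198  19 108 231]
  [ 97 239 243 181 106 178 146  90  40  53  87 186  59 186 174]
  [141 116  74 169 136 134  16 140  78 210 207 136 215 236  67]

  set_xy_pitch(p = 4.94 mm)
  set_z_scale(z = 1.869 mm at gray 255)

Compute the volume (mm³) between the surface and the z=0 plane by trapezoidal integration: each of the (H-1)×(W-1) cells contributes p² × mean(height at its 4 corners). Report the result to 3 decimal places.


3990.635

height_mm = gray/255 × 1.869; cell vol = 4.94² × mean(4 corners)
unit = 4.94² × 1.869 / (4×255) = 0.044716 mm³ per gray-sum
row 0: Σ corner-gray over 14 cells = 7702  → 344.4027
row 1: Σ corner-gray over 14 cells = 7235  → 323.5203
row 2: Σ corner-gray over 14 cells = 6732  → 301.0282
row 3: Σ corner-gray over 14 cells = 6716  → 300.3127
row 4: Σ corner-gray over 14 cells = 6938  → 310.2397
row 5: Σ corner-gray over 14 cells = 7214  → 322.5813
row 6: Σ corner-gray over 14 cells = 6229  → 278.5360
row 7: Σ corner-gray over 14 cells = 6617  → 295.8858
row 8: Σ corner-gray over 14 cells = 6925  → 309.6584
row 9: Σ corner-gray over 14 cells = 5966  → 266.7757
row 10: Σ corner-gray over 14 cells = 6134  → 274.2880
row 11: Σ corner-gray over 14 cells = 7035  → 314.5771
row 12: Σ corner-gray over 14 cells = 7801  → 348.8296
Σ rows: total corner-gray = 89244  → 3990.6354 mm³


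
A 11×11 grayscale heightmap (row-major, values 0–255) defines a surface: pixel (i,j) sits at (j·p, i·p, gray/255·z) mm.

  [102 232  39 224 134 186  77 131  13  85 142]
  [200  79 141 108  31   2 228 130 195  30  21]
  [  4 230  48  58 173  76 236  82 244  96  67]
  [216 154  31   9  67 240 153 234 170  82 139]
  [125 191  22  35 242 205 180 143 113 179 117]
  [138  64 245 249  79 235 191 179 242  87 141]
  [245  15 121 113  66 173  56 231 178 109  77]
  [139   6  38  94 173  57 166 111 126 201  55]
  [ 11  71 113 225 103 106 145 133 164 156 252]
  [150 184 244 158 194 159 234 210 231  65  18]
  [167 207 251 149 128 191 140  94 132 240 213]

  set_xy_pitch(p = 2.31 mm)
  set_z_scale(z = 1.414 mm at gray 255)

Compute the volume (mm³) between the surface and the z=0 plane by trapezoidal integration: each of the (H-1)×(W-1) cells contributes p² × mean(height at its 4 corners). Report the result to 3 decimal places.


404.691

height_mm = gray/255 × 1.414; cell vol = 2.31² × mean(4 corners)
unit = 2.31² × 1.414 / (4×255) = 0.0073973 mm³ per gray-sum
row 0: Σ corner-gray over 10 cells = 4595  → 33.9906
row 1: Σ corner-gray over 10 cells = 4666  → 34.5158
row 2: Σ corner-gray over 10 cells = 5192  → 38.4068
row 3: Σ corner-gray over 10 cells = 5497  → 40.6630
row 4: Σ corner-gray over 10 cells = 6283  → 46.4772
row 5: Σ corner-gray over 10 cells = 5867  → 43.4000
row 6: Σ corner-gray over 10 cells = 4584  → 33.9092
row 7: Σ corner-gray over 10 cells = 4833  → 35.7511
row 8: Σ corner-gray over 10 cells = 6221  → 46.0186
row 9: Σ corner-gray over 10 cells = 6970  → 51.5592
Σ rows: total corner-gray = 54708  → 404.6915 mm³


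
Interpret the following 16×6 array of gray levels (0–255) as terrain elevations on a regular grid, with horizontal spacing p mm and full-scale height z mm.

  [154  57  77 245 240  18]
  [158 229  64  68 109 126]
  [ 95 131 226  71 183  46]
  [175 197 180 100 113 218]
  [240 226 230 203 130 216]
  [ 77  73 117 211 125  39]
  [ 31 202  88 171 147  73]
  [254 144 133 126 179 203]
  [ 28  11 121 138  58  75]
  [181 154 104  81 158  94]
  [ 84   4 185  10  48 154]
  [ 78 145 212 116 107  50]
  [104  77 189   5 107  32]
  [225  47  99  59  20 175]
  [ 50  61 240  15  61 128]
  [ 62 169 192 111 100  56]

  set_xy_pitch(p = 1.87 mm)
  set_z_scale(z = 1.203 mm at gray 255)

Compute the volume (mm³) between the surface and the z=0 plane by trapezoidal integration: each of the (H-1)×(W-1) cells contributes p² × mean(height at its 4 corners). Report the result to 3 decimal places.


151.452

height_mm = gray/255 × 1.203; cell vol = 1.87² × mean(4 corners)
unit = 1.87² × 1.203 / (4×255) = 0.00412429 mm³ per gray-sum
row 0: Σ corner-gray over 5 cells = 2634  → 10.8634
row 1: Σ corner-gray over 5 cells = 2587  → 10.6695
row 2: Σ corner-gray over 5 cells = 2936  → 12.1089
row 3: Σ corner-gray over 5 cells = 3607  → 14.8763
row 4: Σ corner-gray over 5 cells = 3202  → 13.2060
row 5: Σ corner-gray over 5 cells = 2488  → 10.2612
row 6: Σ corner-gray over 5 cells = 2941  → 12.1295
row 7: Σ corner-gray over 5 cells = 2380  → 9.8158
row 8: Σ corner-gray over 5 cells = 2028  → 8.3640
row 9: Σ corner-gray over 5 cells = 2001  → 8.2527
row 10: Σ corner-gray over 5 cells = 2020  → 8.3311
row 11: Σ corner-gray over 5 cells = 2180  → 8.9909
row 12: Σ corner-gray over 5 cells = 1742  → 7.1845
row 13: Σ corner-gray over 5 cells = 1782  → 7.3495
row 14: Σ corner-gray over 5 cells = 2194  → 9.0487
Σ rows: total corner-gray = 36722  → 151.4520 mm³


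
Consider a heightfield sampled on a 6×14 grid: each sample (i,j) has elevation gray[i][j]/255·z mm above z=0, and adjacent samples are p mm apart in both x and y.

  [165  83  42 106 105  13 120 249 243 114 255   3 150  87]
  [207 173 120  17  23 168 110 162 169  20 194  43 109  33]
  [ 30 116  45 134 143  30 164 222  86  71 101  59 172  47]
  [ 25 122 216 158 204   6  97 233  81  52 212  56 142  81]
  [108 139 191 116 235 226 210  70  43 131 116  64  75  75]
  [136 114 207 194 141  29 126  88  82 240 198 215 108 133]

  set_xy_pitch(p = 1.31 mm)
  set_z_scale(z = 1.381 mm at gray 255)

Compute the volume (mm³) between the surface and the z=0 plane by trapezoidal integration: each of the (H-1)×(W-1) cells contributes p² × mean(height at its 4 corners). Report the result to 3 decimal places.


height_mm = gray/255 × 1.381; cell vol = 1.31² × mean(4 corners)
unit = 1.31² × 1.381 / (4×255) = 0.00232346 mm³ per gray-sum
row 0: Σ corner-gray over 13 cells = 6074  → 14.1127
row 1: Σ corner-gray over 13 cells = 5619  → 13.0555
row 2: Σ corner-gray over 13 cells = 6027  → 14.0035
row 3: Σ corner-gray over 13 cells = 6679  → 15.5184
row 4: Σ corner-gray over 13 cells = 7168  → 16.6546
Σ rows: total corner-gray = 31567  → 73.3448 mm³

73.345


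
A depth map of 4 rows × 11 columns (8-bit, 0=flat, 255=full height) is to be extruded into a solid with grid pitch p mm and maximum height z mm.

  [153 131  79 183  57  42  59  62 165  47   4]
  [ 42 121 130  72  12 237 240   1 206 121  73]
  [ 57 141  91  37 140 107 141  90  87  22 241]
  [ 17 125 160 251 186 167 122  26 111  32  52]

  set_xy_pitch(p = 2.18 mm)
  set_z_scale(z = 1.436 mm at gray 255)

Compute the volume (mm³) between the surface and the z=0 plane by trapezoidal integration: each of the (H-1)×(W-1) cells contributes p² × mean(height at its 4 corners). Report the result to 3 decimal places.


height_mm = gray/255 × 1.436; cell vol = 2.18² × mean(4 corners)
unit = 2.18² × 1.436 / (4×255) = 0.00669063 mm³ per gray-sum
row 0: Σ corner-gray over 10 cells = 4202  → 28.1140
row 1: Σ corner-gray over 10 cells = 4405  → 29.4722
row 2: Σ corner-gray over 10 cells = 4439  → 29.6997
Σ rows: total corner-gray = 13046  → 87.2860 mm³

87.286


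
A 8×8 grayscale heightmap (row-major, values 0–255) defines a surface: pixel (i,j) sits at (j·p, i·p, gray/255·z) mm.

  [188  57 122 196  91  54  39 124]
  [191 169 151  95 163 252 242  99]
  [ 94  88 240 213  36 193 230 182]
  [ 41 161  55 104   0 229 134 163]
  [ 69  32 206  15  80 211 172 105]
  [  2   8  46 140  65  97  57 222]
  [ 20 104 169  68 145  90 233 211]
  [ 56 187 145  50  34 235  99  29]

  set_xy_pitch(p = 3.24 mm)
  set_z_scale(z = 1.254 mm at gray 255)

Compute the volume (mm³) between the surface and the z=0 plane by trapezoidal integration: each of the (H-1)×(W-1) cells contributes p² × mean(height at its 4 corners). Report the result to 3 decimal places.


317.291

height_mm = gray/255 × 1.254; cell vol = 3.24² × mean(4 corners)
unit = 3.24² × 1.254 / (4×255) = 0.0129059 mm³ per gray-sum
row 0: Σ corner-gray over 7 cells = 3864  → 49.8683
row 1: Σ corner-gray over 7 cells = 4710  → 60.7867
row 2: Σ corner-gray over 7 cells = 3846  → 49.6360
row 3: Σ corner-gray over 7 cells = 3176  → 40.9891
row 4: Σ corner-gray over 7 cells = 2656  → 34.2780
row 5: Σ corner-gray over 7 cells = 2899  → 37.4141
row 6: Σ corner-gray over 7 cells = 3434  → 44.3188
Σ rows: total corner-gray = 24585  → 317.2909 mm³


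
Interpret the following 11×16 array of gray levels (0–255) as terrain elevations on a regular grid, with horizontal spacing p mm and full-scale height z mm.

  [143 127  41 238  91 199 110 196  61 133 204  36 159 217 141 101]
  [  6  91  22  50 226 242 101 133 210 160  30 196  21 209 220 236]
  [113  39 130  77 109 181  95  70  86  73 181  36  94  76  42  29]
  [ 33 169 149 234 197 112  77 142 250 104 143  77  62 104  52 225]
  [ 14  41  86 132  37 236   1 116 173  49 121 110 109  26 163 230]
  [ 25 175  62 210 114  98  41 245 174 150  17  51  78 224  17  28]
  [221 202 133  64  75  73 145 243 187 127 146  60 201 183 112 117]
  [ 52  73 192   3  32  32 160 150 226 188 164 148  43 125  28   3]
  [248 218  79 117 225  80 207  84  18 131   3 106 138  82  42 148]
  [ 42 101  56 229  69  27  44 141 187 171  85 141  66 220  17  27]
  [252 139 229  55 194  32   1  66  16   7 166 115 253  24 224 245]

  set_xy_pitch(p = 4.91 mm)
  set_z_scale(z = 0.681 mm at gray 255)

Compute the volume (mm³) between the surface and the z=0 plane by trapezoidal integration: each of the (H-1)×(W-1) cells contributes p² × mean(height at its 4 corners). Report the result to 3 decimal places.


height_mm = gray/255 × 0.681; cell vol = 4.91² × mean(4 corners)
unit = 4.91² × 0.681 / (4×255) = 0.0160957 mm³ per gray-sum
row 0: Σ corner-gray over 15 cells = 8214  → 132.2101
row 1: Σ corner-gray over 15 cells = 6784  → 109.1932
row 2: Σ corner-gray over 15 cells = 6722  → 108.1953
row 3: Σ corner-gray over 15 cells = 7046  → 113.4103
row 4: Σ corner-gray over 15 cells = 6409  → 103.1574
row 5: Σ corner-gray over 15 cells = 7605  → 122.4078
row 6: Σ corner-gray over 15 cells = 7423  → 119.4784
row 7: Σ corner-gray over 15 cells = 6639  → 106.8594
row 8: Σ corner-gray over 15 cells = 6633  → 106.7628
row 9: Σ corner-gray over 15 cells = 6716  → 108.0987
Σ rows: total corner-gray = 70191  → 1129.7734 mm³

1129.773


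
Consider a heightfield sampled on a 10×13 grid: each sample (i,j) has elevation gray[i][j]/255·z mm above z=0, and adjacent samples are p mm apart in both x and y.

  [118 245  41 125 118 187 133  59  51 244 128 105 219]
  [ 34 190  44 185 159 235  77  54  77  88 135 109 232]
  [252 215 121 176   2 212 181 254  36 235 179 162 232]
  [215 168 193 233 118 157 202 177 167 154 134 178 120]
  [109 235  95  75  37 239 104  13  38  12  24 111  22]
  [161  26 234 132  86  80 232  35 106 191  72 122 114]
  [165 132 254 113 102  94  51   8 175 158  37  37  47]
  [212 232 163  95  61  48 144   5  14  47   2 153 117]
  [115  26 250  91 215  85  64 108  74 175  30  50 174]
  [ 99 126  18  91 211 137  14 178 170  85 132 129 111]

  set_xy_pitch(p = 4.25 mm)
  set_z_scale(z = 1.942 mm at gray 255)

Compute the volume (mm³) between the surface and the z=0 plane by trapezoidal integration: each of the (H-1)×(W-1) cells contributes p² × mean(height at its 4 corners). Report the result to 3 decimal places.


height_mm = gray/255 × 1.942; cell vol = 4.25² × mean(4 corners)
unit = 4.25² × 1.942 / (4×255) = 0.0343896 mm³ per gray-sum
row 0: Σ corner-gray over 12 cells = 6181  → 212.5620
row 1: Σ corner-gray over 12 cells = 7002  → 240.7959
row 2: Σ corner-gray over 12 cells = 8127  → 279.4841
row 3: Σ corner-gray over 12 cells = 6194  → 213.0091
row 4: Σ corner-gray over 12 cells = 5004  → 172.0855
row 5: Σ corner-gray over 12 cells = 5441  → 187.1137
row 6: Σ corner-gray over 12 cells = 4791  → 164.7605
row 7: Σ corner-gray over 12 cells = 4882  → 167.8899
row 8: Σ corner-gray over 12 cells = 5417  → 186.2884
Σ rows: total corner-gray = 53039  → 1823.9891 mm³

1823.989


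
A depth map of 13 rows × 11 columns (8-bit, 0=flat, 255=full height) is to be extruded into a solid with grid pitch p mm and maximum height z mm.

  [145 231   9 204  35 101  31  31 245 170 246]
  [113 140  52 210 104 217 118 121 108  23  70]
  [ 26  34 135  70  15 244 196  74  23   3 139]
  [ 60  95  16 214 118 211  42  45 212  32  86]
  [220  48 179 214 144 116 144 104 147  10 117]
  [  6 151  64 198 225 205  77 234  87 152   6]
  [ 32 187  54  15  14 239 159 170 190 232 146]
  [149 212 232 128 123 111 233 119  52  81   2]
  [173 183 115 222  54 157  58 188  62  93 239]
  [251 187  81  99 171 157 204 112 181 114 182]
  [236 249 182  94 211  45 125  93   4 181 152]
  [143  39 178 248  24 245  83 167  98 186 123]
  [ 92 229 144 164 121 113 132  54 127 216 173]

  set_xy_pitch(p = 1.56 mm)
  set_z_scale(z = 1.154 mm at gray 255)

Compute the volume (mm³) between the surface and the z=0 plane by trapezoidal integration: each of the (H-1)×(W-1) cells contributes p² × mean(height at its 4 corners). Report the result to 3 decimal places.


170.595

height_mm = gray/255 × 1.154; cell vol = 1.56² × mean(4 corners)
unit = 1.56² × 1.154 / (4×255) = 0.00275331 mm³ per gray-sum
row 0: Σ corner-gray over 10 cells = 4874  → 13.4196
row 1: Σ corner-gray over 10 cells = 4122  → 11.3491
row 2: Σ corner-gray over 10 cells = 3869  → 10.6525
row 3: Σ corner-gray over 10 cells = 4665  → 12.8442
row 4: Σ corner-gray over 10 cells = 5347  → 14.7219
row 5: Σ corner-gray over 10 cells = 5496  → 15.1322
row 6: Σ corner-gray over 10 cells = 5431  → 14.9532
row 7: Σ corner-gray over 10 cells = 5409  → 14.8926
row 8: Σ corner-gray over 10 cells = 5721  → 15.7517
row 9: Σ corner-gray over 10 cells = 5801  → 15.9719
row 10: Σ corner-gray over 10 cells = 5558  → 15.3029
row 11: Σ corner-gray over 10 cells = 5667  → 15.6030
Σ rows: total corner-gray = 61960  → 170.5950 mm³


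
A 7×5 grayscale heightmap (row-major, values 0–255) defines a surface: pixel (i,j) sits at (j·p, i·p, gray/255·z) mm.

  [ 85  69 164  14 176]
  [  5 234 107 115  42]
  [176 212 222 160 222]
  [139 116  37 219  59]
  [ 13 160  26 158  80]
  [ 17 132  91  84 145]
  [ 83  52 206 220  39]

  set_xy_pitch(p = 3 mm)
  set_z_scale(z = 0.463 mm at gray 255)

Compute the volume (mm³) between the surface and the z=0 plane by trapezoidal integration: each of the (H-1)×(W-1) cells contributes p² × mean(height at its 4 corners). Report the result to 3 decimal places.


height_mm = gray/255 × 0.463; cell vol = 3² × mean(4 corners)
unit = 3² × 0.463 / (4×255) = 0.00408529 mm³ per gray-sum
row 0: Σ corner-gray over 4 cells = 1714  → 7.0022
row 1: Σ corner-gray over 4 cells = 2545  → 10.3971
row 2: Σ corner-gray over 4 cells = 2528  → 10.3276
row 3: Σ corner-gray over 4 cells = 1723  → 7.0390
row 4: Σ corner-gray over 4 cells = 1557  → 6.3608
row 5: Σ corner-gray over 4 cells = 1854  → 7.5741
Σ rows: total corner-gray = 11921  → 48.7008 mm³

48.701


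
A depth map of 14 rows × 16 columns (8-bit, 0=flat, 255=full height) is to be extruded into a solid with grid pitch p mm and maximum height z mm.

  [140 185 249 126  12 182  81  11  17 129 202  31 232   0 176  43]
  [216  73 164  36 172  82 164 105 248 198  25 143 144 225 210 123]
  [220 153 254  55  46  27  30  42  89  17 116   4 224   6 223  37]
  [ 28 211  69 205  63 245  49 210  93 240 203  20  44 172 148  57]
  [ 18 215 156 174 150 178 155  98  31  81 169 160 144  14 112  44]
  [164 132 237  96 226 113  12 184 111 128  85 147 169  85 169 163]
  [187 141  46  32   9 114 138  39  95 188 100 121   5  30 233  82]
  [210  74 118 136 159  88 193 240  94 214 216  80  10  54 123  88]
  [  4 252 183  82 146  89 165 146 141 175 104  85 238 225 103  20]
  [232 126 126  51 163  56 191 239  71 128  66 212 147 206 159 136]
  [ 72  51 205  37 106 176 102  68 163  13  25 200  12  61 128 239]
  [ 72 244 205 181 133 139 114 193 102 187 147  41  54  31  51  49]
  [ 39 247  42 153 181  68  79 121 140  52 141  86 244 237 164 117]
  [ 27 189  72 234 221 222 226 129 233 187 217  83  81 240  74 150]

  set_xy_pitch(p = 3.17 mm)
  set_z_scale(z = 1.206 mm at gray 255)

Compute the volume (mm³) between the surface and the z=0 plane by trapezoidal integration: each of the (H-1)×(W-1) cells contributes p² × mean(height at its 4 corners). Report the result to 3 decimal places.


1173.212

height_mm = gray/255 × 1.206; cell vol = 3.17² × mean(4 corners)
unit = 3.17² × 1.206 / (4×255) = 0.0118813 mm³ per gray-sum
row 0: Σ corner-gray over 15 cells = 7766  → 92.2705
row 1: Σ corner-gray over 15 cells = 7146  → 84.9041
row 2: Σ corner-gray over 15 cells = 6858  → 81.4823
row 3: Σ corner-gray over 15 cells = 7765  → 92.2587
row 4: Σ corner-gray over 15 cells = 7851  → 93.2805
row 5: Σ corner-gray over 15 cells = 6966  → 82.7655
row 6: Σ corner-gray over 15 cells = 6747  → 80.1634
row 7: Σ corner-gray over 15 cells = 8188  → 97.2845
row 8: Σ corner-gray over 15 cells = 8542  → 101.4905
row 9: Σ corner-gray over 15 cells = 7255  → 86.1992
row 10: Σ corner-gray over 15 cells = 6770  → 80.4367
row 11: Σ corner-gray over 15 cells = 7831  → 93.0428
row 12: Σ corner-gray over 15 cells = 9059  → 107.6331
Σ rows: total corner-gray = 98744  → 1173.2117 mm³


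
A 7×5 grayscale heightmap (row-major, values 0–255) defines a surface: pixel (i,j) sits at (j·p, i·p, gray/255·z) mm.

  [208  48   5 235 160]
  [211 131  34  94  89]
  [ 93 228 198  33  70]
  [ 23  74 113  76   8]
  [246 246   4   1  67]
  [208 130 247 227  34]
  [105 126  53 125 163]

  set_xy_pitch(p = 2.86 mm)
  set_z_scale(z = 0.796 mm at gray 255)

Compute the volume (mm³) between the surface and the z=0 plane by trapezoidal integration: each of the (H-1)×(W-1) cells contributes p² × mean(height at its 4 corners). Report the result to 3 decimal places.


71.889

height_mm = gray/255 × 0.796; cell vol = 2.86² × mean(4 corners)
unit = 2.86² × 0.796 / (4×255) = 0.0063833 mm³ per gray-sum
row 0: Σ corner-gray over 4 cells = 1762  → 11.2474
row 1: Σ corner-gray over 4 cells = 1899  → 12.1219
row 2: Σ corner-gray over 4 cells = 1638  → 10.4558
row 3: Σ corner-gray over 4 cells = 1372  → 8.7579
row 4: Σ corner-gray over 4 cells = 2265  → 14.4582
row 5: Σ corner-gray over 4 cells = 2326  → 14.8475
Σ rows: total corner-gray = 11262  → 71.8887 mm³


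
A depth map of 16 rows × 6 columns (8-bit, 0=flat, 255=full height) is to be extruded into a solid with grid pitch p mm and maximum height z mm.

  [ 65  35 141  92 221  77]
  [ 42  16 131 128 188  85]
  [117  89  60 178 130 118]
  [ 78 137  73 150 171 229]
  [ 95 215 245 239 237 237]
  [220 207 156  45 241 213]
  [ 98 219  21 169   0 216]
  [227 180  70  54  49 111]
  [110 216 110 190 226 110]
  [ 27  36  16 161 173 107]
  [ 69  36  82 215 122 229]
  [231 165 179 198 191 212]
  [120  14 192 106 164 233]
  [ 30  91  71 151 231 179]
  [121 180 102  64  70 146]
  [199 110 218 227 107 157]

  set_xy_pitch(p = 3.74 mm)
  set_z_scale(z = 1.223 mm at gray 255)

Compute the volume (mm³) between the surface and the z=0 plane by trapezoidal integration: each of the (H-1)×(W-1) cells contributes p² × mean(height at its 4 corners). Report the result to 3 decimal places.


687.963

height_mm = gray/255 × 1.223; cell vol = 3.74² × mean(4 corners)
unit = 3.74² × 1.223 / (4×255) = 0.0167714 mm³ per gray-sum
row 0: Σ corner-gray over 5 cells = 2173  → 36.4443
row 1: Σ corner-gray over 5 cells = 2202  → 36.9306
row 2: Σ corner-gray over 5 cells = 2518  → 42.2304
row 3: Σ corner-gray over 5 cells = 3573  → 59.9242
row 4: Σ corner-gray over 5 cells = 3935  → 65.9955
row 5: Σ corner-gray over 5 cells = 2863  → 48.0165
row 6: Σ corner-gray over 5 cells = 2176  → 36.4946
row 7: Σ corner-gray over 5 cells = 2748  → 46.0878
row 8: Σ corner-gray over 5 cells = 2610  → 43.7734
row 9: Σ corner-gray over 5 cells = 2114  → 35.4548
row 10: Σ corner-gray over 5 cells = 3117  → 52.2765
row 11: Σ corner-gray over 5 cells = 3214  → 53.9033
row 12: Σ corner-gray over 5 cells = 2602  → 43.6392
row 13: Σ corner-gray over 5 cells = 2396  → 40.1843
row 14: Σ corner-gray over 5 cells = 2779  → 46.6077
Σ rows: total corner-gray = 41020  → 687.9631 mm³


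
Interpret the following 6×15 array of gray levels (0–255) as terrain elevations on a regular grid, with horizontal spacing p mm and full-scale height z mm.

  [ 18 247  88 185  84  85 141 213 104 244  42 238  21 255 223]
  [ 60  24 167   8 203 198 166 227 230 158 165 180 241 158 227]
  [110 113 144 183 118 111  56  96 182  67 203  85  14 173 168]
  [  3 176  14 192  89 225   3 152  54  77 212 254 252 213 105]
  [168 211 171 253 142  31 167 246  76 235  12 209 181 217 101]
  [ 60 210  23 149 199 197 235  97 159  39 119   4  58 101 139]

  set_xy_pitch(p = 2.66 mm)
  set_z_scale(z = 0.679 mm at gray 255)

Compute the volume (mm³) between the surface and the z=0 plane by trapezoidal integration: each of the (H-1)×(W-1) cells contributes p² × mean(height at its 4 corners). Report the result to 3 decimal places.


189.978

height_mm = gray/255 × 0.679; cell vol = 2.66² × mean(4 corners)
unit = 2.66² × 0.679 / (4×255) = 0.00471013 mm³ per gray-sum
row 0: Σ corner-gray over 14 cells = 8672  → 40.8462
row 1: Σ corner-gray over 14 cells = 7905  → 37.2336
row 2: Σ corner-gray over 14 cells = 7302  → 34.3934
row 3: Σ corner-gray over 14 cells = 8505  → 40.0597
row 4: Σ corner-gray over 14 cells = 7950  → 37.4455
Σ rows: total corner-gray = 40334  → 189.9784 mm³


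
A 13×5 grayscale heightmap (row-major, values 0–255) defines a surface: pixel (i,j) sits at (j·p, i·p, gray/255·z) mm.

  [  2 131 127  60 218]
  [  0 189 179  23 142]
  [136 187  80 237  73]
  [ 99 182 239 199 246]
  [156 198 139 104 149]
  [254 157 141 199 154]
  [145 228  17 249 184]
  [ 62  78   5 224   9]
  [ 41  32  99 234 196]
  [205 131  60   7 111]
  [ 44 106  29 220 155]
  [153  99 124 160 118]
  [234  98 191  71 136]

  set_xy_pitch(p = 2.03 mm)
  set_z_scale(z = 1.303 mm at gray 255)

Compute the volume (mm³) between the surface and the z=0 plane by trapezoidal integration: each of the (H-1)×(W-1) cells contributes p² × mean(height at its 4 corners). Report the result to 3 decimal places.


135.976

height_mm = gray/255 × 1.303; cell vol = 2.03² × mean(4 corners)
unit = 2.03² × 1.303 / (4×255) = 0.00526425 mm³ per gray-sum
row 0: Σ corner-gray over 4 cells = 1780  → 9.3704
row 1: Σ corner-gray over 4 cells = 2141  → 11.2708
row 2: Σ corner-gray over 4 cells = 2802  → 14.7504
row 3: Σ corner-gray over 4 cells = 2772  → 14.5925
row 4: Σ corner-gray over 4 cells = 2589  → 13.6291
row 5: Σ corner-gray over 4 cells = 2719  → 14.3135
row 6: Σ corner-gray over 4 cells = 2002  → 10.5390
row 7: Σ corner-gray over 4 cells = 1652  → 8.6965
row 8: Σ corner-gray over 4 cells = 1679  → 8.8387
row 9: Σ corner-gray over 4 cells = 1621  → 8.5333
row 10: Σ corner-gray over 4 cells = 1946  → 10.2442
row 11: Σ corner-gray over 4 cells = 2127  → 11.1971
Σ rows: total corner-gray = 25830  → 135.9755 mm³


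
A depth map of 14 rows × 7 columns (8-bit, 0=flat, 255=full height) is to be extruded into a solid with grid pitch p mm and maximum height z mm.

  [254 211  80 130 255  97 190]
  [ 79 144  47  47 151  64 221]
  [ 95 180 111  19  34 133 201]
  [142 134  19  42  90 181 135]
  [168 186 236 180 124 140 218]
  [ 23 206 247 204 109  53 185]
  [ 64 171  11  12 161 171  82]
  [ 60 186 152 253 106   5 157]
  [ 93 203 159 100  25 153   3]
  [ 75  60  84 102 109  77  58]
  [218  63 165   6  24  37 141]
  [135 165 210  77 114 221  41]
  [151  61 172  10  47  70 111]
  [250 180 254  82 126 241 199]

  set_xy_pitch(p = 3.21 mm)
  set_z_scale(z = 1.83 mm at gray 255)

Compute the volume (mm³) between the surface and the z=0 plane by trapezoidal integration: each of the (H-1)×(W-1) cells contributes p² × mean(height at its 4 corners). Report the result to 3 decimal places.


687.874

height_mm = gray/255 × 1.83; cell vol = 3.21² × mean(4 corners)
unit = 3.21² × 1.83 / (4×255) = 0.0184868 mm³ per gray-sum
row 0: Σ corner-gray over 6 cells = 3196  → 59.0837
row 1: Σ corner-gray over 6 cells = 2456  → 45.4035
row 2: Σ corner-gray over 6 cells = 2459  → 45.4590
row 3: Σ corner-gray over 6 cells = 3327  → 61.5055
row 4: Σ corner-gray over 6 cells = 3964  → 73.2815
row 5: Σ corner-gray over 6 cells = 3044  → 56.2737
row 6: Σ corner-gray over 6 cells = 2819  → 52.1142
row 7: Σ corner-gray over 6 cells = 2997  → 55.4048
row 8: Σ corner-gray over 6 cells = 2373  → 43.8691
row 9: Σ corner-gray over 6 cells = 1946  → 35.9752
row 10: Σ corner-gray over 6 cells = 2699  → 49.8958
row 11: Σ corner-gray over 6 cells = 2732  → 50.5058
row 12: Σ corner-gray over 6 cells = 3197  → 59.1022
Σ rows: total corner-gray = 37209  → 687.8741 mm³


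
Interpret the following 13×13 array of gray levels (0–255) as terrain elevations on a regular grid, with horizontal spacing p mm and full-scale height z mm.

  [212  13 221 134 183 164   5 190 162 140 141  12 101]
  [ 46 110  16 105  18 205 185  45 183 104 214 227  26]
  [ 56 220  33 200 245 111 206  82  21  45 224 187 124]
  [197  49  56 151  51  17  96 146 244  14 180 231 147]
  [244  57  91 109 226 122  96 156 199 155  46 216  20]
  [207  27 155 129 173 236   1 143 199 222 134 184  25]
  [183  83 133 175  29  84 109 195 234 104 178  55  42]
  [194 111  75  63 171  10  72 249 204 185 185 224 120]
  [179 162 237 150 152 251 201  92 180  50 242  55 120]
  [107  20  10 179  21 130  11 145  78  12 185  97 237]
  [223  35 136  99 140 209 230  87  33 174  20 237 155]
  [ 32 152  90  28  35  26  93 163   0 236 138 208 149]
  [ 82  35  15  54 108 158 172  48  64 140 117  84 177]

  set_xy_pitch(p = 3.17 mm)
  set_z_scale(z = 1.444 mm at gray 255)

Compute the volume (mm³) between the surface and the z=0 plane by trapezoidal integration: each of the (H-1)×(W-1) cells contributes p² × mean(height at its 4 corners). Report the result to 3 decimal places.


height_mm = gray/255 × 1.444; cell vol = 3.17² × mean(4 corners)
unit = 3.17² × 1.444 / (4×255) = 0.0142261 mm³ per gray-sum
row 0: Σ corner-gray over 12 cells = 5939  → 84.4887
row 1: Σ corner-gray over 12 cells = 6224  → 88.5432
row 2: Σ corner-gray over 12 cells = 6142  → 87.3766
row 3: Σ corner-gray over 12 cells = 6024  → 85.6980
row 4: Σ corner-gray over 12 cells = 6648  → 94.5750
row 5: Σ corner-gray over 12 cells = 6421  → 91.3457
row 6: Σ corner-gray over 12 cells = 6395  → 90.9758
row 7: Σ corner-gray over 12 cells = 7255  → 103.2103
row 8: Σ corner-gray over 12 cells = 5963  → 84.8302
row 9: Σ corner-gray over 12 cells = 5298  → 75.3698
row 10: Σ corner-gray over 12 cells = 5697  → 81.0460
row 11: Σ corner-gray over 12 cells = 4768  → 67.8300
Σ rows: total corner-gray = 72774  → 1035.2895 mm³

1035.289
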